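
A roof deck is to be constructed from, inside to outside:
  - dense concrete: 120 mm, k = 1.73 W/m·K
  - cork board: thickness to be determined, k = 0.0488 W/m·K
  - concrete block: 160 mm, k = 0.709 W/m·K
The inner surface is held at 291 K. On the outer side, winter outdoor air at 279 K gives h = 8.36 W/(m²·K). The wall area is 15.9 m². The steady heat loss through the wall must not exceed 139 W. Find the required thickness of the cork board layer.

Thermal resistances in series:
R_dense concrete = L/(kA) = 0.12/(1.73×15.9) = 0.004363 K/W
R_concrete block = L/(kA) = 0.16/(0.709×15.9) = 0.01419 K/W
R_outer film = 1/(h_o·A) = 1/(8.36×15.9) = 0.007523 K/W
Sum of the known resistances R_other = 0.02608 K/W
Required total resistance R_tot = ΔT/Q_allow = 12/139 = 0.08633 K/W
R_cork board = R_tot − R_other = 0.06025 K/W
L = R·k·A = 0.06025×0.0488×15.9

L ≈ 46.8 mm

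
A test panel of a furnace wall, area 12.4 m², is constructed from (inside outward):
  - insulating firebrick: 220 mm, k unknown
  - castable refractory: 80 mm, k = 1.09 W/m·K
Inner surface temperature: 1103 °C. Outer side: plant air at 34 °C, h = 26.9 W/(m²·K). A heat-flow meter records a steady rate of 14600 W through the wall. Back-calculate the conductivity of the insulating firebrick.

k ≈ 0.276 W/(m·K)

Series thermal resistances:
R_castable refractory = L/(kA) = 0.08/(1.09×12.4) = 0.005919 K/W
R_outer film = 1/(h_o·A) = 1/(26.9×12.4) = 0.002998 K/W
Sum of known resistances R_other = 0.008917 K/W
Total R = ΔT/Q = 1069/14600 = 0.07322 K/W
R_insulating firebrick = R_total − R_other = 0.0643 K/W
k = L/(R·A) = 0.22/(0.0643×12.4)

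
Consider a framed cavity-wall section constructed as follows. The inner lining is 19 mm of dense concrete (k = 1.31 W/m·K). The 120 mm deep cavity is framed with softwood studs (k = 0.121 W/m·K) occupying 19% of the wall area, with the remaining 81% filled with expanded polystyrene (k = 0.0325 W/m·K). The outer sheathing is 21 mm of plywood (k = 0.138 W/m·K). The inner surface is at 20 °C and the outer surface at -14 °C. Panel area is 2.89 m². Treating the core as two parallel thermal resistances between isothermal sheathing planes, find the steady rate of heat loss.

Q ≈ 37.8 W

Sheathing layers in series; stud and cavity paths in parallel between them.
R_inner = 0.019/(1.31×2.89) = 0.005019 K/W
R_stud  = 0.12/(0.121×0.19×2.89) = 1.806 K/W
R_cav   = 0.12/(0.0325×0.81×2.89) = 1.577 K/W
1/R_core = 1/R_stud + 1/R_cav → R_core = 0.842 K/W
R_outer = 0.021/(0.138×2.89) = 0.05266 K/W
R_total = 0.8997 K/W
Q = ΔT/R_total = 34/0.8997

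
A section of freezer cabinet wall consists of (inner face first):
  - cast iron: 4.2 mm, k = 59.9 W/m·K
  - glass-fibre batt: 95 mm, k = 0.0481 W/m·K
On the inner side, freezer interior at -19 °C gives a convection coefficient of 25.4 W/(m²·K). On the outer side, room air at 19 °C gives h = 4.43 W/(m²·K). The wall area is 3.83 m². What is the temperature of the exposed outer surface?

Using the resistance-network approach (series):
R_inner film = 1/(h_i·A) = 1/(25.4×3.83) = 0.01028 K/W
R_cast iron = L/(kA) = 0.0042/(59.9×3.83) = 1.831×10^-5 K/W
R_glass-fibre batt = L/(kA) = 0.095/(0.0481×3.83) = 0.5157 K/W
R_outer film = 1/(h_o·A) = 1/(4.43×3.83) = 0.05894 K/W
R_total = 0.5849 K/W;  Q = ΔT/R_total = 38/0.5849 = 64.97 W
T_interface = T_inner + Q·ΣR(inner→interface) = -19 + 65×0.526

T ≈ 15.2 °C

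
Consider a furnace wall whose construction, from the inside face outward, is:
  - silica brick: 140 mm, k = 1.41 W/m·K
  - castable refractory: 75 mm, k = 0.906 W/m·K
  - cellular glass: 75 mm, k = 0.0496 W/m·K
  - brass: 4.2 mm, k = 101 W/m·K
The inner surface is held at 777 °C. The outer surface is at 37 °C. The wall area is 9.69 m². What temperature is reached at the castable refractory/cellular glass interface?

T ≈ 697 °C

Using the resistance-network approach (series):
R_silica brick = L/(kA) = 0.14/(1.41×9.69) = 0.01025 K/W
R_castable refractory = L/(kA) = 0.075/(0.906×9.69) = 0.008543 K/W
R_cellular glass = L/(kA) = 0.075/(0.0496×9.69) = 0.156 K/W
R_brass = L/(kA) = 0.0042/(101×9.69) = 4.291×10^-6 K/W
R_total = 0.1748 K/W;  Q = ΔT/R_total = 740/0.1748 = 4232 W
T_interface = T_inner − Q·ΣR(inner→interface) = 777 − 4230×0.01879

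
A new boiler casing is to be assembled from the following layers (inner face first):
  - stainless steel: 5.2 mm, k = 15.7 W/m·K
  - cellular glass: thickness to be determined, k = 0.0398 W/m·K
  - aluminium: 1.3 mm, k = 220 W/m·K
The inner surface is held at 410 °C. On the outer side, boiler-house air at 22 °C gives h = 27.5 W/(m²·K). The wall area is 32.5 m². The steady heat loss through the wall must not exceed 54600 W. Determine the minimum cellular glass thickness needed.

Model the wall as resistances in series:
R_stainless steel = L/(kA) = 0.0052/(15.7×32.5) = 1.019×10^-5 K/W
R_aluminium = L/(kA) = 0.0013/(220×32.5) = 1.818×10^-7 K/W
R_outer film = 1/(h_o·A) = 1/(27.5×32.5) = 0.001119 K/W
Sum of the known resistances R_other = 0.001129 K/W
Required total resistance R_tot = ΔT/Q_allow = 388/54600 = 0.007106 K/W
R_cellular glass = R_tot − R_other = 0.005977 K/W
L = R·k·A = 0.005977×0.0398×32.5

L ≈ 7.73 mm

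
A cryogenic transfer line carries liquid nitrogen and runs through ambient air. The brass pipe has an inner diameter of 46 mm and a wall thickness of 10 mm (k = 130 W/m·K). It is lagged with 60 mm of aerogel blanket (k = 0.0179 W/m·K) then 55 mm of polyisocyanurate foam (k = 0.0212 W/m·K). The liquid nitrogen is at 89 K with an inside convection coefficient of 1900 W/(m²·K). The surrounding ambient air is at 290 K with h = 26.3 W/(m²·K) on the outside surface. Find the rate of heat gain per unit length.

q′ ≈ 15.8 W/m

For a radial system each layer contributes R = ln(r_out/r_in)/(2πkL); films add R = 1/(hA).
R_inner film = 1/(h_i·2πr₁L) = 1/(1900×2π×0.023×1) = 0.003642 K/W
R_brass pipe wall = ln(33/23)/(2π×130×1) = 4.42×10^-4 K/W
R_aerogel blanket = ln(93/33)/(2π×0.0179×1) = 9.212 K/W
R_polyisocyanurate foam = ln(148/93)/(2π×0.0212×1) = 3.488 K/W
R_outer film = 1/(h_o·2πr_oL) = 1/(26.3×2π×0.148×1) = 0.04089 K/W
R_total = 12.75 K/W
Q = ΔT/R_total = 201/12.75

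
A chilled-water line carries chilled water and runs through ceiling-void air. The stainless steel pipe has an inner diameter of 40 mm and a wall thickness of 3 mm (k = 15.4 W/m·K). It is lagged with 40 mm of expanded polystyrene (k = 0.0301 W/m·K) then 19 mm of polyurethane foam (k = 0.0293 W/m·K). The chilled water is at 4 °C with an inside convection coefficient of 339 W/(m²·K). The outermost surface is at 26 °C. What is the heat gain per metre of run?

q′ ≈ 3.24 W/m

For a radial system each layer contributes R = ln(r_out/r_in)/(2πkL); films add R = 1/(hA).
R_inner film = 1/(h_i·2πr₁L) = 1/(339×2π×0.02×1) = 0.02347 K/W
R_stainless steel pipe wall = ln(23/20)/(2π×15.4×1) = 0.001444 K/W
R_expanded polystyrene = ln(63/23)/(2π×0.0301×1) = 5.328 K/W
R_polyurethane foam = ln(82/63)/(2π×0.0293×1) = 1.432 K/W
R_total = 6.785 K/W
Q = ΔT/R_total = 22/6.785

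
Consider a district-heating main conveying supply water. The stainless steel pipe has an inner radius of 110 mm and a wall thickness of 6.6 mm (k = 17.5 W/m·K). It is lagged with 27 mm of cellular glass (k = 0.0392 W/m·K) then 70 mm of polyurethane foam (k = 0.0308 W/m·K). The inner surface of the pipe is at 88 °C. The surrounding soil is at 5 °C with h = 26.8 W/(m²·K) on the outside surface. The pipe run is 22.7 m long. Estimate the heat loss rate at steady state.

Q ≈ 644 W

Per-layer cylindrical resistances, series-summed:
R_stainless steel pipe wall = ln(116.6/110)/(2π×17.5×22.7) = 2.334×10^-5 K/W
R_cellular glass = ln(143.6/116.6)/(2π×0.0392×22.7) = 0.03725 K/W
R_polyurethane foam = ln(213.6/143.6)/(2π×0.0308×22.7) = 0.09039 K/W
R_outer film = 1/(h_o·2πr_oL) = 1/(26.8×2π×0.2136×22.7) = 0.001225 K/W
R_total = 0.1289 K/W
Q = ΔT/R_total = 83/0.1289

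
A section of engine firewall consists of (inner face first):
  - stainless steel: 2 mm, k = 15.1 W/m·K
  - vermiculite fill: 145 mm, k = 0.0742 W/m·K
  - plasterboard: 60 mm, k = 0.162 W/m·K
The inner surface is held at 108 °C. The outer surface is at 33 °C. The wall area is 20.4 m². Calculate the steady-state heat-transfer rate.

Series thermal resistances:
R_stainless steel = L/(kA) = 0.002/(15.1×20.4) = 6.493×10^-6 K/W
R_vermiculite fill = L/(kA) = 0.145/(0.0742×20.4) = 0.09579 K/W
R_plasterboard = L/(kA) = 0.06/(0.162×20.4) = 0.01816 K/W
R_total = 0.114 K/W
Q = ΔT / R_total = 75 / 0.114

Q ≈ 658 W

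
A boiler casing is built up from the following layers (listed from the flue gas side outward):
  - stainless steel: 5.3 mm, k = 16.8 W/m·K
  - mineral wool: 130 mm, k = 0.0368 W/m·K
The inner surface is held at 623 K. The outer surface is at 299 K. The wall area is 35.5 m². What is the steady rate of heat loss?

Model the wall as resistances in series:
R_stainless steel = L/(kA) = 0.0053/(16.8×35.5) = 8.887×10^-6 K/W
R_mineral wool = L/(kA) = 0.13/(0.0368×35.5) = 0.09951 K/W
R_total = 0.09952 K/W
Q = ΔT / R_total = 324 / 0.09952

Q ≈ 3260 W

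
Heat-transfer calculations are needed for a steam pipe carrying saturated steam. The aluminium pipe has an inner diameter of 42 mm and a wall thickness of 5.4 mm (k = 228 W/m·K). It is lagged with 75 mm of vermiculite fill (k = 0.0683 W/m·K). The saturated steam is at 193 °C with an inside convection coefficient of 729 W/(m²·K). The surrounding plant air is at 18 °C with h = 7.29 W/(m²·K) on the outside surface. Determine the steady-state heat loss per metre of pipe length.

Radial resistances (cylindrical: R_cond = ln(r_o/r_i)/(2πkL), R_conv = 1/(h·2πrL)):
R_inner film = 1/(h_i·2πr₁L) = 1/(729×2π×0.021×1) = 0.0104 K/W
R_aluminium pipe wall = ln(26.4/21)/(2π×228×1) = 1.597×10^-4 K/W
R_vermiculite fill = ln(101.4/26.4)/(2π×0.0683×1) = 3.136 K/W
R_outer film = 1/(h_o·2πr_oL) = 1/(7.29×2π×0.1014×1) = 0.2153 K/W
R_total = 3.362 K/W
Q = ΔT/R_total = 175/3.362

q′ ≈ 52.1 W/m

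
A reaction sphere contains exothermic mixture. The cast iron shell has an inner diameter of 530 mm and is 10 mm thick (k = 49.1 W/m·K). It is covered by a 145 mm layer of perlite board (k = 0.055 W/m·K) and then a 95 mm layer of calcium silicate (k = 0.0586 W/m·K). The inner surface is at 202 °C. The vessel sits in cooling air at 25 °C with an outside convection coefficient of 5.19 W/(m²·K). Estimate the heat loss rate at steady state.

Radial (spherical) resistances in series:
R_cast iron shell = (1/0.265 − 1/0.275)/(4π×49.1) = 2.224×10^-4 K/W
R_perlite board = (1/0.275 − 1/0.42)/(4π×0.055) = 1.816 K/W
R_calcium silicate = (1/0.42 − 1/0.515)/(4π×0.0586) = 0.5964 K/W
R_outer film = 1/(h·4πr_o²) = 1/(5.19×4π×0.515²) = 0.05781 K/W
R_total = 2.471 K/W
Q = ΔT/R_total = 177/2.471

Q ≈ 71.6 W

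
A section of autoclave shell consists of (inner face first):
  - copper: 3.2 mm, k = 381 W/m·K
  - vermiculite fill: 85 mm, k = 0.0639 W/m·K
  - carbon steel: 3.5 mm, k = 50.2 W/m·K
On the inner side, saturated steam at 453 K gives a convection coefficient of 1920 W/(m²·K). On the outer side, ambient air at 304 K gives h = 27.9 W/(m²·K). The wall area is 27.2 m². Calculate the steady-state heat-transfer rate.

Q ≈ 2970 W

Treating each layer as a thermal resistance in series:
R_inner film = 1/(h_i·A) = 1/(1920×27.2) = 1.915×10^-5 K/W
R_copper = L/(kA) = 0.0032/(381×27.2) = 3.088×10^-7 K/W
R_vermiculite fill = L/(kA) = 0.085/(0.0639×27.2) = 0.0489 K/W
R_carbon steel = L/(kA) = 0.0035/(50.2×27.2) = 2.563×10^-6 K/W
R_outer film = 1/(h_o·A) = 1/(27.9×27.2) = 0.001318 K/W
R_total = 0.05024 K/W
Q = ΔT / R_total = 149 / 0.05024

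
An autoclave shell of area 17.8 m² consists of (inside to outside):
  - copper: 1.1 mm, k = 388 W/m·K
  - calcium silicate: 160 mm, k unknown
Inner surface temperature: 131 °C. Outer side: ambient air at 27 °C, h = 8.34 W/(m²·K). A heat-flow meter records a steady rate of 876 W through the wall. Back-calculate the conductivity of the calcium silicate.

Series thermal resistances:
R_copper = L/(kA) = 0.0011/(388×17.8) = 1.593×10^-7 K/W
R_outer film = 1/(h_o·A) = 1/(8.34×17.8) = 0.006736 K/W
Sum of known resistances R_other = 0.006736 K/W
Total R = ΔT/Q = 104/876 = 0.1187 K/W
R_calcium silicate = R_total − R_other = 0.112 K/W
k = L/(R·A) = 0.16/(0.112×17.8)

k ≈ 0.0803 W/(m·K)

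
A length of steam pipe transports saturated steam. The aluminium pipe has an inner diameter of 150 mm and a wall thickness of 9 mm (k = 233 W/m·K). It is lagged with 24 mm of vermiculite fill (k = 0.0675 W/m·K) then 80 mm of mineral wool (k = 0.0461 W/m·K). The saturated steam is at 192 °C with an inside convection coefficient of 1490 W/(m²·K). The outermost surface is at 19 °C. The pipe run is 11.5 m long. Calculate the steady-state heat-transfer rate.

Per-layer cylindrical resistances, series-summed:
R_inner film = 1/(h_i·2πr₁L) = 1/(1490×2π×0.075×11.5) = 1.238×10^-4 K/W
R_aluminium pipe wall = ln(84/75)/(2π×233×11.5) = 6.731×10^-6 K/W
R_vermiculite fill = ln(108/84)/(2π×0.0675×11.5) = 0.05153 K/W
R_mineral wool = ln(188/108)/(2π×0.0461×11.5) = 0.1664 K/W
R_total = 0.2181 K/W
Q = ΔT/R_total = 173/0.2181

Q ≈ 793 W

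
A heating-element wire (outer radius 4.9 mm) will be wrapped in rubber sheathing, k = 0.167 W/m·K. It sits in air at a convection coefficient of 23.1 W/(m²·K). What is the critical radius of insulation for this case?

For a cylinder r_cr = k/h = 0.167/23.1
r_cr = 7.23 mm; since the bare radius (4.9 mm) is below r_cr, adding a thin layer of insulation will *increase* heat loss.

r_cr ≈ 7.23 mm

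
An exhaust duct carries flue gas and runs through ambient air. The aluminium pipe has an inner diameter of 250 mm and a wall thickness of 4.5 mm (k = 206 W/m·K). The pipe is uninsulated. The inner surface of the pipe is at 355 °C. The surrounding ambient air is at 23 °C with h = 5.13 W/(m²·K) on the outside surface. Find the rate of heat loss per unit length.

q′ ≈ 1390 W/m

Treating each annulus and film as a series resistance:
R_aluminium pipe wall = ln(129.5/125)/(2π×206×1) = 2.732×10^-5 K/W
R_outer film = 1/(h_o·2πr_oL) = 1/(5.13×2π×0.1295×1) = 0.2396 K/W
R_total = 0.2396 K/W
Q = ΔT/R_total = 332/0.2396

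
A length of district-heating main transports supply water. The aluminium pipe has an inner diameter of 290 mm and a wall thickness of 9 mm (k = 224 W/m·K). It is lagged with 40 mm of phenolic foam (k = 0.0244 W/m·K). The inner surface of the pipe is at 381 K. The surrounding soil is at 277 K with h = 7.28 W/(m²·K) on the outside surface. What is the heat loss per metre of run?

q′ ≈ 64.2 W/m

Radial resistances (cylindrical: R_cond = ln(r_o/r_i)/(2πkL), R_conv = 1/(h·2πrL)):
R_aluminium pipe wall = ln(154/145)/(2π×224×1) = 4.279×10^-5 K/W
R_phenolic foam = ln(194/154)/(2π×0.0244×1) = 1.506 K/W
R_outer film = 1/(h_o·2πr_oL) = 1/(7.28×2π×0.194×1) = 0.1127 K/W
R_total = 1.619 K/W
Q = ΔT/R_total = 104/1.619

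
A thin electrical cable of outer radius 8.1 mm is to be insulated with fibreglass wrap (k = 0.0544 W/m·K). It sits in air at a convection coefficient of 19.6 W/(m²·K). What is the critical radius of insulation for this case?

r_cr ≈ 2.78 mm

For a cylinder r_cr = k/h = 0.0544/19.6
r_cr = 2.78 mm; since the bare radius (8.1 mm) is above r_cr, any added insulation will reduce heat loss.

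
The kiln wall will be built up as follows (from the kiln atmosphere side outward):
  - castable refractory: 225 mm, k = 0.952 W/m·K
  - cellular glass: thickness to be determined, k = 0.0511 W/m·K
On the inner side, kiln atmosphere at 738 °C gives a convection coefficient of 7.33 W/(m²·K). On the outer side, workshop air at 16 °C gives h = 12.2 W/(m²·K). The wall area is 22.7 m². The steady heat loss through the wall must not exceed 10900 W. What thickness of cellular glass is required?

L ≈ 53.6 mm

Using the resistance-network approach (series):
R_inner film = 1/(h_i·A) = 1/(7.33×22.7) = 0.00601 K/W
R_castable refractory = L/(kA) = 0.225/(0.952×22.7) = 0.01041 K/W
R_outer film = 1/(h_o·A) = 1/(12.2×22.7) = 0.003611 K/W
Sum of the known resistances R_other = 0.02003 K/W
Required total resistance R_tot = ΔT/Q_allow = 722/10900 = 0.06624 K/W
R_cellular glass = R_tot − R_other = 0.04621 K/W
L = R·k·A = 0.04621×0.0511×22.7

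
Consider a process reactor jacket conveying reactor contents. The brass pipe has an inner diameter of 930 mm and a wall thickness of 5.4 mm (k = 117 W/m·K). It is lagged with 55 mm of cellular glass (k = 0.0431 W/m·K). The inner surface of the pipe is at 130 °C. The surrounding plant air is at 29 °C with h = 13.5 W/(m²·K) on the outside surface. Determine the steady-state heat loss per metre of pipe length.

q′ ≈ 234 W/m

Treating each annulus and film as a series resistance:
R_brass pipe wall = ln(470.4/465)/(2π×117×1) = 1.571×10^-5 K/W
R_cellular glass = ln(525.4/470.4)/(2π×0.0431×1) = 0.4083 K/W
R_outer film = 1/(h_o·2πr_oL) = 1/(13.5×2π×0.5254×1) = 0.02244 K/W
R_total = 0.4308 K/W
Q = ΔT/R_total = 101/0.4308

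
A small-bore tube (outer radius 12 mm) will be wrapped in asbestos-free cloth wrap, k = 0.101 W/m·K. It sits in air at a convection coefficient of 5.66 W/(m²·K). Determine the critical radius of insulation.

r_cr ≈ 17.8 mm

For a cylinder r_cr = k/h = 0.101/5.66
r_cr = 17.8 mm; since the bare radius (12 mm) is below r_cr, adding a thin layer of insulation will *increase* heat loss.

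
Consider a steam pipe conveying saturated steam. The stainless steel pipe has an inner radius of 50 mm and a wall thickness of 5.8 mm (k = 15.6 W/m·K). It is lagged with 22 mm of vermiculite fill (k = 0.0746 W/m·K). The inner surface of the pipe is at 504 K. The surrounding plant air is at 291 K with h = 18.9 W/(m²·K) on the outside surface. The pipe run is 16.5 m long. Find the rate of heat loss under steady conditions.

Radial resistances (cylindrical: R_cond = ln(r_o/r_i)/(2πkL), R_conv = 1/(h·2πrL)):
R_stainless steel pipe wall = ln(55.8/50)/(2π×15.6×16.5) = 6.786×10^-5 K/W
R_vermiculite fill = ln(77.8/55.8)/(2π×0.0746×16.5) = 0.04298 K/W
R_outer film = 1/(h_o·2πr_oL) = 1/(18.9×2π×0.0778×16.5) = 0.00656 K/W
R_total = 0.0496 K/W
Q = ΔT/R_total = 213/0.0496

Q ≈ 4290 W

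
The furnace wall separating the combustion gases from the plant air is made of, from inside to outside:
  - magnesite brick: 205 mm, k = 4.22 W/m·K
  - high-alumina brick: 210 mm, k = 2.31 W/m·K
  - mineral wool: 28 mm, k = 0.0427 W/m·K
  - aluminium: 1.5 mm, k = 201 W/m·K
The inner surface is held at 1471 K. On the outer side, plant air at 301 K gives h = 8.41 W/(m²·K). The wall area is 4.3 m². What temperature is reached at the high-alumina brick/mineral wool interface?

Treating each layer as a thermal resistance in series:
R_magnesite brick = L/(kA) = 0.205/(4.22×4.3) = 0.0113 K/W
R_high-alumina brick = L/(kA) = 0.21/(2.31×4.3) = 0.02114 K/W
R_mineral wool = L/(kA) = 0.028/(0.0427×4.3) = 0.1525 K/W
R_aluminium = L/(kA) = 0.0015/(201×4.3) = 1.736×10^-6 K/W
R_outer film = 1/(h_o·A) = 1/(8.41×4.3) = 0.02765 K/W
R_total = 0.2126 K/W;  Q = ΔT/R_total = 1170/0.2126 = 5504 W
T_interface = T_inner − Q·ΣR(inner→interface) = 1471 − 5500×0.03244

T ≈ 1290 K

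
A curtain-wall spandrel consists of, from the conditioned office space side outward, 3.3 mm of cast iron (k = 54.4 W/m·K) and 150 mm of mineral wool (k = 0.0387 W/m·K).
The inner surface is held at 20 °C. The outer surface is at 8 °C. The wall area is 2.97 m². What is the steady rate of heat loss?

Series thermal resistances:
R_cast iron = L/(kA) = 0.0033/(54.4×2.97) = 2.042×10^-5 K/W
R_mineral wool = L/(kA) = 0.15/(0.0387×2.97) = 1.305 K/W
R_total = 1.305 K/W
Q = ΔT / R_total = 12 / 1.305

Q ≈ 9.19 W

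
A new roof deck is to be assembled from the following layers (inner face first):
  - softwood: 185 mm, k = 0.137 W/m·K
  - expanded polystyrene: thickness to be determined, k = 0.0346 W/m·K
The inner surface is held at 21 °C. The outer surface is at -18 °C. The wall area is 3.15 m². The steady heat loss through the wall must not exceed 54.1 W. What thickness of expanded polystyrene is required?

L ≈ 31.8 mm

Treating each layer as a thermal resistance in series:
R_softwood = L/(kA) = 0.185/(0.137×3.15) = 0.4287 K/W
Sum of the known resistances R_other = 0.4287 K/W
Required total resistance R_tot = ΔT/Q_allow = 39/54.1 = 0.7209 K/W
R_expanded polystyrene = R_tot − R_other = 0.2922 K/W
L = R·k·A = 0.2922×0.0346×3.15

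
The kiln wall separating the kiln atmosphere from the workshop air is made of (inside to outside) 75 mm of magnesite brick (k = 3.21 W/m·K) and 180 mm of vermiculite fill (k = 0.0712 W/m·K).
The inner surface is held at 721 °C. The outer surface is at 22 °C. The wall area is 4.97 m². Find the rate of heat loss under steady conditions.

Q ≈ 1360 W

Using the resistance-network approach (series):
R_magnesite brick = L/(kA) = 0.075/(3.21×4.97) = 0.004701 K/W
R_vermiculite fill = L/(kA) = 0.18/(0.0712×4.97) = 0.5087 K/W
R_total = 0.5134 K/W
Q = ΔT / R_total = 699 / 0.5134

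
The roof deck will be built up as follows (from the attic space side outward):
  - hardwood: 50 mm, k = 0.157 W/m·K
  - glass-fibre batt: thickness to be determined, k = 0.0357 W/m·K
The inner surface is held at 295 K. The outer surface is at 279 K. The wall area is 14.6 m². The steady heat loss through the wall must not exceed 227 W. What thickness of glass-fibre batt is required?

Thermal resistances in series:
R_hardwood = L/(kA) = 0.05/(0.157×14.6) = 0.02181 K/W
Sum of the known resistances R_other = 0.02181 K/W
Required total resistance R_tot = ΔT/Q_allow = 16/227 = 0.07048 K/W
R_glass-fibre batt = R_tot − R_other = 0.04867 K/W
L = R·k·A = 0.04867×0.0357×14.6

L ≈ 25.4 mm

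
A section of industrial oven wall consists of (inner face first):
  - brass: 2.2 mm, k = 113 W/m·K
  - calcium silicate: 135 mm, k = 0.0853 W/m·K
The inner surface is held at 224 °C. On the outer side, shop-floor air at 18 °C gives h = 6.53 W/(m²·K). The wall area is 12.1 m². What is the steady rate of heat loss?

Q ≈ 1440 W

Model the wall as resistances in series:
R_brass = L/(kA) = 0.0022/(113×12.1) = 1.609×10^-6 K/W
R_calcium silicate = L/(kA) = 0.135/(0.0853×12.1) = 0.1308 K/W
R_outer film = 1/(h_o·A) = 1/(6.53×12.1) = 0.01266 K/W
R_total = 0.1435 K/W
Q = ΔT / R_total = 206 / 0.1435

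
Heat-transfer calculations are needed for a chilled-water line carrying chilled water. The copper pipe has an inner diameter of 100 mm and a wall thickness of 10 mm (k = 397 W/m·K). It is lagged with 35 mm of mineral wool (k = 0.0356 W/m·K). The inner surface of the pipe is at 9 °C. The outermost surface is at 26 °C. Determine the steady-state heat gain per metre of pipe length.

Radial resistances (cylindrical: R_cond = ln(r_o/r_i)/(2πkL), R_conv = 1/(h·2πrL)):
R_copper pipe wall = ln(60/50)/(2π×397×1) = 7.309×10^-5 K/W
R_mineral wool = ln(95/60)/(2π×0.0356×1) = 2.054 K/W
R_total = 2.054 K/W
Q = ΔT/R_total = 17/2.054

q′ ≈ 8.27 W/m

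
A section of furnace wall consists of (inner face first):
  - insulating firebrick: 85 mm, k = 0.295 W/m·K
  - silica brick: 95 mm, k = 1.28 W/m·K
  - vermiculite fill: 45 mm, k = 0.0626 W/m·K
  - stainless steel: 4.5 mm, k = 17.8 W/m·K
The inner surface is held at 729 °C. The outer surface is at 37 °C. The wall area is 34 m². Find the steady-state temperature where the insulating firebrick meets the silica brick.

T ≈ 545 °C

Using the resistance-network approach (series):
R_insulating firebrick = L/(kA) = 0.085/(0.295×34) = 0.008475 K/W
R_silica brick = L/(kA) = 0.095/(1.28×34) = 0.002183 K/W
R_vermiculite fill = L/(kA) = 0.045/(0.0626×34) = 0.02114 K/W
R_stainless steel = L/(kA) = 0.0045/(17.8×34) = 7.436×10^-6 K/W
R_total = 0.03181 K/W;  Q = ΔT/R_total = 692/0.03181 = 21760 W
T_interface = T_inner − Q·ΣR(inner→interface) = 729 − 21800×0.008475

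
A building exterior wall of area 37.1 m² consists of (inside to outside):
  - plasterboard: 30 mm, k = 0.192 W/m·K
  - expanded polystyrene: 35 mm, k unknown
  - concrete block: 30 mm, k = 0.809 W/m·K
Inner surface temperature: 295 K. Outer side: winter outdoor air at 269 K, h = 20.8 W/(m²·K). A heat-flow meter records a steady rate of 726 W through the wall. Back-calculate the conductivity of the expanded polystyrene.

k ≈ 0.0322 W/(m·K)

Series thermal resistances:
R_plasterboard = L/(kA) = 0.03/(0.192×37.1) = 0.004212 K/W
R_concrete block = L/(kA) = 0.03/(0.809×37.1) = 9.995×10^-4 K/W
R_outer film = 1/(h_o·A) = 1/(20.8×37.1) = 0.001296 K/W
Sum of known resistances R_other = 0.006507 K/W
Total R = ΔT/Q = 26/726 = 0.03581 K/W
R_expanded polystyrene = R_total − R_other = 0.02931 K/W
k = L/(R·A) = 0.035/(0.02931×37.1)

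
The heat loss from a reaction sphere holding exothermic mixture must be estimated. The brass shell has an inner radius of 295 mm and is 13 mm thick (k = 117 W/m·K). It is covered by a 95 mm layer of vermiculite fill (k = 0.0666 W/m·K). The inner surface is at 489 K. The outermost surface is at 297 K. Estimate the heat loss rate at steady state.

Q ≈ 210 W

Spherical conduction: R = (1/r_in − 1/r_out)/(4πk) per layer; series-sum.
R_brass shell = (1/0.295 − 1/0.308)/(4π×117) = 9.731×10^-5 K/W
R_vermiculite fill = (1/0.308 − 1/0.403)/(4π×0.0666) = 0.9145 K/W
R_total = 0.9146 K/W
Q = ΔT/R_total = 192/0.9146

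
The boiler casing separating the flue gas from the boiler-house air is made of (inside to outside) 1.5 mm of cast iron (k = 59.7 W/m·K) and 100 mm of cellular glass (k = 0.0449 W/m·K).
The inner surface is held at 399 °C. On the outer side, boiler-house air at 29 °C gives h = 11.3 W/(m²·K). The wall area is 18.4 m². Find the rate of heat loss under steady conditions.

Q ≈ 2940 W

Treating each layer as a thermal resistance in series:
R_cast iron = L/(kA) = 0.0015/(59.7×18.4) = 1.366×10^-6 K/W
R_cellular glass = L/(kA) = 0.1/(0.0449×18.4) = 0.121 K/W
R_outer film = 1/(h_o·A) = 1/(11.3×18.4) = 0.00481 K/W
R_total = 0.1259 K/W
Q = ΔT / R_total = 370 / 0.1259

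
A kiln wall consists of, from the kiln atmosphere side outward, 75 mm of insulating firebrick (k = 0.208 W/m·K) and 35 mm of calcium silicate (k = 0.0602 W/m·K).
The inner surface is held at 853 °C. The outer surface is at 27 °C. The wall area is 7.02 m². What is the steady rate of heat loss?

Using the resistance-network approach (series):
R_insulating firebrick = L/(kA) = 0.075/(0.208×7.02) = 0.05136 K/W
R_calcium silicate = L/(kA) = 0.035/(0.0602×7.02) = 0.08282 K/W
R_total = 0.1342 K/W
Q = ΔT / R_total = 826 / 0.1342

Q ≈ 6160 W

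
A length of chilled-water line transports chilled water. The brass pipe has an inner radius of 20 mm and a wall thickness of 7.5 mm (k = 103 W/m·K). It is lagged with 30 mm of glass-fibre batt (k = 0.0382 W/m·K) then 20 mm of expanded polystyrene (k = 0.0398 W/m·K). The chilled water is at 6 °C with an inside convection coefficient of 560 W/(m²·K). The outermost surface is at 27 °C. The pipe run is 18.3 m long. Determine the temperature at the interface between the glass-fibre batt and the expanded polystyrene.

Treating each annulus and film as a series resistance:
R_inner film = 1/(h_i·2πr₁L) = 1/(560×2π×0.02×18.3) = 7.765×10^-4 K/W
R_brass pipe wall = ln(27.5/20)/(2π×103×18.3) = 2.689×10^-5 K/W
R_glass-fibre batt = ln(57.5/27.5)/(2π×0.0382×18.3) = 0.1679 K/W
R_expanded polystyrene = ln(77.5/57.5)/(2π×0.0398×18.3) = 0.06523 K/W
R_total = 0.234 K/W
Q = ΔT/R_total = 21/0.234
Q = 89.8 W
T_interface = T_inner + Q·ΣR(inner→interface) = 6 + 89.8×0.1687

T ≈ 21.1 °C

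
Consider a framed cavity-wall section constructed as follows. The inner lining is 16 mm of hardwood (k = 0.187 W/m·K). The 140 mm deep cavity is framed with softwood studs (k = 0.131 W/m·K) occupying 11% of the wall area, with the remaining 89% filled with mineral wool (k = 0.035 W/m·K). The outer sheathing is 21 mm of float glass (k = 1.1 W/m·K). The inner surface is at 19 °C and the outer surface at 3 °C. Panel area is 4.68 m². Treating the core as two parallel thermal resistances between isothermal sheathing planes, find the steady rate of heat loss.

Q ≈ 23.6 W

Sheathing layers in series; stud and cavity paths in parallel between them.
R_inner = 0.016/(0.187×4.68) = 0.01828 K/W
R_stud  = 0.14/(0.131×0.11×4.68) = 2.076 K/W
R_cav   = 0.14/(0.035×0.89×4.68) = 0.9603 K/W
1/R_core = 1/R_stud + 1/R_cav → R_core = 0.6566 K/W
R_outer = 0.021/(1.1×4.68) = 0.004079 K/W
R_total = 0.679 K/W
Q = ΔT/R_total = 16/0.679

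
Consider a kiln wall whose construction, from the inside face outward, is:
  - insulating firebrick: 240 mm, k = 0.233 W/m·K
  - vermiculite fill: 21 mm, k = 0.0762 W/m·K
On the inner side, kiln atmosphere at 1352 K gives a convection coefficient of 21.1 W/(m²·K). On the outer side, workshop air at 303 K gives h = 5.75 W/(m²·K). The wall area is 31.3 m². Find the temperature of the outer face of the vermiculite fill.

T ≈ 422 K

Series thermal resistances:
R_inner film = 1/(h_i·A) = 1/(21.1×31.3) = 0.001514 K/W
R_insulating firebrick = L/(kA) = 0.24/(0.233×31.3) = 0.03291 K/W
R_vermiculite fill = L/(kA) = 0.021/(0.0762×31.3) = 0.008805 K/W
R_outer film = 1/(h_o·A) = 1/(5.75×31.3) = 0.005556 K/W
R_total = 0.04878 K/W;  Q = ΔT/R_total = 1049/0.04878 = 21500 W
T_interface = T_inner − Q·ΣR(inner→interface) = 1352 − 21500×0.04323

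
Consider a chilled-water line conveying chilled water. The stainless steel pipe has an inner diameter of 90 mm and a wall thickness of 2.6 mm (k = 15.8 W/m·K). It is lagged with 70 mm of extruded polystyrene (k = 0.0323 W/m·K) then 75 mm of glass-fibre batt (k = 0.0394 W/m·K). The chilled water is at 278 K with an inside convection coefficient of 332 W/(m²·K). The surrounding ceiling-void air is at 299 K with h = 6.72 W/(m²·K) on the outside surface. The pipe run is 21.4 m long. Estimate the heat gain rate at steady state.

Q ≈ 68.3 W

Cylindrical conduction, so R = ln(r₂/r₁)/(2πkL) per layer, in series:
R_inner film = 1/(h_i·2πr₁L) = 1/(332×2π×0.045×21.4) = 4.978×10^-4 K/W
R_stainless steel pipe wall = ln(47.6/45)/(2π×15.8×21.4) = 2.644×10^-5 K/W
R_extruded polystyrene = ln(117.6/47.6)/(2π×0.0323×21.4) = 0.2083 K/W
R_glass-fibre batt = ln(192.6/117.6)/(2π×0.0394×21.4) = 0.09312 K/W
R_outer film = 1/(h_o·2πr_oL) = 1/(6.72×2π×0.1926×21.4) = 0.005746 K/W
R_total = 0.3076 K/W
Q = ΔT/R_total = 21/0.3076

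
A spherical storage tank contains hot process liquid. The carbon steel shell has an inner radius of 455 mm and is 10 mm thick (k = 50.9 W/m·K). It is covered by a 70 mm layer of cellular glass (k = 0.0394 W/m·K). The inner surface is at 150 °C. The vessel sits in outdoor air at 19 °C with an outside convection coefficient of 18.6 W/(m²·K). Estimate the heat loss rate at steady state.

Q ≈ 225 W

Each spherical layer contributes R = (1/r_i − 1/r_o)/(4πk):
R_carbon steel shell = (1/0.455 − 1/0.465)/(4π×50.9) = 7.389×10^-5 K/W
R_cellular glass = (1/0.465 − 1/0.535)/(4π×0.0394) = 0.5683 K/W
R_outer film = 1/(h·4πr_o²) = 1/(18.6×4π×0.535²) = 0.01495 K/W
R_total = 0.5833 K/W
Q = ΔT/R_total = 131/0.5833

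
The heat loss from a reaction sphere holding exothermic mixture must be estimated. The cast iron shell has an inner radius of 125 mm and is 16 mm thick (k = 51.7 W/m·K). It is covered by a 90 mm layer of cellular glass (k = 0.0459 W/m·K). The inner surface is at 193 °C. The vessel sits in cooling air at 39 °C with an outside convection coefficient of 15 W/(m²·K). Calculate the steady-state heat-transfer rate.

Q ≈ 31.5 W

For a spherical shell R = (1/r₁ − 1/r₂)/(4πk); film R = 1/(h·4πr²). In series:
R_cast iron shell = (1/0.125 − 1/0.141)/(4π×51.7) = 0.001397 K/W
R_cellular glass = (1/0.141 − 1/0.231)/(4π×0.0459) = 4.791 K/W
R_outer film = 1/(h·4πr_o²) = 1/(15×4π×0.231²) = 0.09942 K/W
R_total = 4.891 K/W
Q = ΔT/R_total = 154/4.891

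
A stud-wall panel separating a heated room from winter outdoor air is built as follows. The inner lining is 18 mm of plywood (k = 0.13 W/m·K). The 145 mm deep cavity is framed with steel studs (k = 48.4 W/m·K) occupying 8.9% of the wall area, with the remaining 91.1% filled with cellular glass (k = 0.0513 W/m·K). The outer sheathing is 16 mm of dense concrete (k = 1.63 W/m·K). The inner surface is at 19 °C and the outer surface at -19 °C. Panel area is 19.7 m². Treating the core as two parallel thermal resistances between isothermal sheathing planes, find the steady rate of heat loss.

Q ≈ 4120 W

Sheathing layers in series; stud and cavity paths in parallel between them.
R_inner = 0.018/(0.13×19.7) = 0.007029 K/W
R_stud  = 0.145/(48.4×0.089×19.7) = 0.001709 K/W
R_cav   = 0.145/(0.0513×0.911×19.7) = 0.1575 K/W
1/R_core = 1/R_stud + 1/R_cav → R_core = 0.00169 K/W
R_outer = 0.016/(1.63×19.7) = 4.983×10^-4 K/W
R_total = 0.009217 K/W
Q = ΔT/R_total = 38/0.009217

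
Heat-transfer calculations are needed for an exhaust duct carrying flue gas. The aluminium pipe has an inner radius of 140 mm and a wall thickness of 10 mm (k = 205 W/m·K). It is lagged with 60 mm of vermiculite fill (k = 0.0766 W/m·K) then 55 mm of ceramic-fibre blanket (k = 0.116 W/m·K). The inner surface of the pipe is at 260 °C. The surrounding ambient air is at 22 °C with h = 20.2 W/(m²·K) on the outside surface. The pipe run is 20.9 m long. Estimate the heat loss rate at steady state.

Q ≈ 4750 W

For a radial system each layer contributes R = ln(r_out/r_in)/(2πkL); films add R = 1/(hA).
R_aluminium pipe wall = ln(150/140)/(2π×205×20.9) = 2.563×10^-6 K/W
R_vermiculite fill = ln(210/150)/(2π×0.0766×20.9) = 0.03345 K/W
R_ceramic-fibre blanket = ln(265/210)/(2π×0.116×20.9) = 0.01527 K/W
R_outer film = 1/(h_o·2πr_oL) = 1/(20.2×2π×0.265×20.9) = 0.001423 K/W
R_total = 0.05015 K/W
Q = ΔT/R_total = 238/0.05015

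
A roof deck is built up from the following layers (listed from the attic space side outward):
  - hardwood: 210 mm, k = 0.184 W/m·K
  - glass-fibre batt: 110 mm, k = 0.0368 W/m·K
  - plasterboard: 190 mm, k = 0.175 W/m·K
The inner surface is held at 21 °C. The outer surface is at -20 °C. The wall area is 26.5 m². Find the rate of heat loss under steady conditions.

Q ≈ 208 W

Treating each layer as a thermal resistance in series:
R_hardwood = L/(kA) = 0.21/(0.184×26.5) = 0.04307 K/W
R_glass-fibre batt = L/(kA) = 0.11/(0.0368×26.5) = 0.1128 K/W
R_plasterboard = L/(kA) = 0.19/(0.175×26.5) = 0.04097 K/W
R_total = 0.1968 K/W
Q = ΔT / R_total = 41 / 0.1968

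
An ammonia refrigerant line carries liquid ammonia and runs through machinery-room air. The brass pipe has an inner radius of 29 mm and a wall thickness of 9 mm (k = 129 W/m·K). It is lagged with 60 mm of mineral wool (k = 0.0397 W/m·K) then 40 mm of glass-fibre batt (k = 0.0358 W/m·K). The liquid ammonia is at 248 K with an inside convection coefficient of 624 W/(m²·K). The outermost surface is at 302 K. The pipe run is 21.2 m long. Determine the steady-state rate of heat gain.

Radial resistances (cylindrical: R_cond = ln(r_o/r_i)/(2πkL), R_conv = 1/(h·2πrL)):
R_inner film = 1/(h_i·2πr₁L) = 1/(624×2π×0.029×21.2) = 4.149×10^-4 K/W
R_brass pipe wall = ln(38/29)/(2π×129×21.2) = 1.573×10^-5 K/W
R_mineral wool = ln(98/38)/(2π×0.0397×21.2) = 0.1792 K/W
R_glass-fibre batt = ln(138/98)/(2π×0.0358×21.2) = 0.07178 K/W
R_total = 0.2514 K/W
Q = ΔT/R_total = 54/0.2514

Q ≈ 215 W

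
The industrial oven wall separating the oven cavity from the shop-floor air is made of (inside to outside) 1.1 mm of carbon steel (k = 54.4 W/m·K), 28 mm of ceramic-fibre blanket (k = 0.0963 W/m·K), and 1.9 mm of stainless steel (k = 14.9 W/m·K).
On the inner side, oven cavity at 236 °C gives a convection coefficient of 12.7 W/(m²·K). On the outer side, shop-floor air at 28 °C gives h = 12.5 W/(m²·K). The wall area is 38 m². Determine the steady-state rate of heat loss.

Model the wall as resistances in series:
R_inner film = 1/(h_i·A) = 1/(12.7×38) = 0.002072 K/W
R_carbon steel = L/(kA) = 0.0011/(54.4×38) = 5.321×10^-7 K/W
R_ceramic-fibre blanket = L/(kA) = 0.028/(0.0963×38) = 0.007652 K/W
R_stainless steel = L/(kA) = 0.0019/(14.9×38) = 3.356×10^-6 K/W
R_outer film = 1/(h_o·A) = 1/(12.5×38) = 0.002105 K/W
R_total = 0.01183 K/W
Q = ΔT / R_total = 208 / 0.01183

Q ≈ 17600 W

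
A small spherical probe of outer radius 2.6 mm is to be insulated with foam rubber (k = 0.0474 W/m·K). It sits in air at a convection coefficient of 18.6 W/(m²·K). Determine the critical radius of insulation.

r_cr ≈ 5.1 mm

For a sphere r_cr = 2k/h = 2×0.0474/18.6
r_cr = 5.1 mm; since the bare radius (2.6 mm) is below r_cr, adding a thin layer of insulation will *increase* heat loss.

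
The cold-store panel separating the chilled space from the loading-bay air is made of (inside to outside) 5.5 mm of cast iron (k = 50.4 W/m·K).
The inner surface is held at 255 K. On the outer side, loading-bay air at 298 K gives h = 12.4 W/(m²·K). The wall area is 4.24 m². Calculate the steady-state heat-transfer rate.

Treating each layer as a thermal resistance in series:
R_cast iron = L/(kA) = 0.0055/(50.4×4.24) = 2.574×10^-5 K/W
R_outer film = 1/(h_o·A) = 1/(12.4×4.24) = 0.01902 K/W
R_total = 0.01905 K/W
Q = ΔT / R_total = 43 / 0.01905

Q ≈ 2260 W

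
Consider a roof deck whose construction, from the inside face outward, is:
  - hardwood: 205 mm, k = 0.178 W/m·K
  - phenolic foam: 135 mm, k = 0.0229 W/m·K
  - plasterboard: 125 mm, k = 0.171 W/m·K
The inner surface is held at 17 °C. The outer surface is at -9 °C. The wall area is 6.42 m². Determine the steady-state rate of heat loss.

Thermal resistances in series:
R_hardwood = L/(kA) = 0.205/(0.178×6.42) = 0.1794 K/W
R_phenolic foam = L/(kA) = 0.135/(0.0229×6.42) = 0.9183 K/W
R_plasterboard = L/(kA) = 0.125/(0.171×6.42) = 0.1139 K/W
R_total = 1.212 K/W
Q = ΔT / R_total = 26 / 1.212

Q ≈ 21.5 W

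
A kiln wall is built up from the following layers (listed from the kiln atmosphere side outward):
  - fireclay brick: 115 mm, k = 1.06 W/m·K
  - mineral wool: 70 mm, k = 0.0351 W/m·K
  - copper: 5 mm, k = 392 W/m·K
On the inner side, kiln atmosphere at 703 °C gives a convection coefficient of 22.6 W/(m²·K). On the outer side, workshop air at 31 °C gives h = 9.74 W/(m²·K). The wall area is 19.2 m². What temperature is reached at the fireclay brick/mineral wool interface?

T ≈ 657 °C

Treating each layer as a thermal resistance in series:
R_inner film = 1/(h_i·A) = 1/(22.6×19.2) = 0.002305 K/W
R_fireclay brick = L/(kA) = 0.115/(1.06×19.2) = 0.005651 K/W
R_mineral wool = L/(kA) = 0.07/(0.0351×19.2) = 0.1039 K/W
R_copper = L/(kA) = 0.005/(392×19.2) = 6.643×10^-7 K/W
R_outer film = 1/(h_o·A) = 1/(9.74×19.2) = 0.005347 K/W
R_total = 0.1172 K/W;  Q = ΔT/R_total = 672/0.1172 = 5735 W
T_interface = T_inner − Q·ΣR(inner→interface) = 703 − 5740×0.007955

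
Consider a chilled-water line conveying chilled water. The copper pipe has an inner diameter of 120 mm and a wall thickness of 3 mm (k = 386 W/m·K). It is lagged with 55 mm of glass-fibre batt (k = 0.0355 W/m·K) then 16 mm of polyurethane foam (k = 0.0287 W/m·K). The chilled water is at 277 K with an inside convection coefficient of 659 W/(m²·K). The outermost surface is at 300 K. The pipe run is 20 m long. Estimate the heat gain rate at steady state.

Per-layer cylindrical resistances, series-summed:
R_inner film = 1/(h_i·2πr₁L) = 1/(659×2π×0.06×20) = 2.013×10^-4 K/W
R_copper pipe wall = ln(63/60)/(2π×386×20) = 1.006×10^-6 K/W
R_glass-fibre batt = ln(118/63)/(2π×0.0355×20) = 0.1407 K/W
R_polyurethane foam = ln(134/118)/(2π×0.0287×20) = 0.03526 K/W
R_total = 0.1761 K/W
Q = ΔT/R_total = 23/0.1761

Q ≈ 131 W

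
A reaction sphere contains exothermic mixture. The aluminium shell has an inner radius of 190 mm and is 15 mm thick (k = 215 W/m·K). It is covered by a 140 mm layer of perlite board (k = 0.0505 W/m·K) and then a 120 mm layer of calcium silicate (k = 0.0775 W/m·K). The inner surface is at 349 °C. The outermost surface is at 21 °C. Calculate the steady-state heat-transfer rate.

Q ≈ 84.4 W

Spherical conduction: R = (1/r_in − 1/r_out)/(4πk) per layer; series-sum.
R_aluminium shell = (1/0.19 − 1/0.205)/(4π×215) = 1.425×10^-4 K/W
R_perlite board = (1/0.205 − 1/0.345)/(4π×0.0505) = 3.119 K/W
R_calcium silicate = (1/0.345 − 1/0.465)/(4π×0.0775) = 0.7681 K/W
R_total = 3.887 K/W
Q = ΔT/R_total = 328/3.887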